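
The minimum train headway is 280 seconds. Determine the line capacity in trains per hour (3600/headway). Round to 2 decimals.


Capacity = 3600 / headway
Capacity = 3600 / 280
Capacity = 12.86 trains/hour

12.86


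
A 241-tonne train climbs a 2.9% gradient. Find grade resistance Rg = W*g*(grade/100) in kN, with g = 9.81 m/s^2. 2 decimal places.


Rg = W * 9.81 * grade / 100
Rg = 241 * 9.81 * 2.9 / 100
Rg = 2364.21 * 0.029
Rg = 68.56 kN

68.56


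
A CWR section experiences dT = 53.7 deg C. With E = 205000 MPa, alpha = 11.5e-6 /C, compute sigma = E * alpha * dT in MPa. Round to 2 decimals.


sigma = E * alpha * dT
sigma = 205000 * 11.5e-6 * 53.7
sigma = 2.3575 * 53.7
sigma = 126.60 MPa

126.60


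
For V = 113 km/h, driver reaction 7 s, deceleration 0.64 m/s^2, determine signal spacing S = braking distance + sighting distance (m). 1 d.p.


V = 113 / 3.6 = 31.3889 m/s
Braking distance = 31.3889^2 / (2*0.64) = 769.7362 m
Sighting distance = 31.3889 * 7 = 219.7222 m
S = 769.7362 + 219.7222 = 989.5 m

989.5


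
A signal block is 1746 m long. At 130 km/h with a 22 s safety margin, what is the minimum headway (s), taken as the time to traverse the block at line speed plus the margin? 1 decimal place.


V = 130 / 3.6 = 36.1111 m/s
Block traversal time = 1746 / 36.1111 = 48.3508 s
Headway = 48.3508 + 22
Headway = 70.4 s

70.4


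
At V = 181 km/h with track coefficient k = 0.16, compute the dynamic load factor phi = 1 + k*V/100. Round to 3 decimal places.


phi = 1 + k * V / 100
phi = 1 + 0.16 * 181 / 100
phi = 1 + 0.2896
phi = 1.290

1.290


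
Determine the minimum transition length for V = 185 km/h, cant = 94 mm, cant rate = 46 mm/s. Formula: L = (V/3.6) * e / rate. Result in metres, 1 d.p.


Convert speed: V = 185 / 3.6 = 51.3889 m/s
L = 51.3889 * 94 / 46
L = 4830.5556 / 46
L = 105.0 m

105.0


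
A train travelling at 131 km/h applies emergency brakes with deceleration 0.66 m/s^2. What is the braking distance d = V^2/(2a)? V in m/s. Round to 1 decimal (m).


Convert speed: V = 131 / 3.6 = 36.3889 m/s
V^2 = 1324.1512
d = 1324.1512 / (2 * 0.66)
d = 1324.1512 / 1.32
d = 1003.1 m

1003.1


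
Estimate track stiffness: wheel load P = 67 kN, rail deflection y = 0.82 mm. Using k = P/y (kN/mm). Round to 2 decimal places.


Track stiffness k = P / y
k = 67 / 0.82
k = 81.71 kN/mm

81.71


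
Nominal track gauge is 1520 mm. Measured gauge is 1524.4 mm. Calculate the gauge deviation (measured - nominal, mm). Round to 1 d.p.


Deviation = measured - nominal
Deviation = 1524.4 - 1520
Deviation = 4.4 mm

4.4


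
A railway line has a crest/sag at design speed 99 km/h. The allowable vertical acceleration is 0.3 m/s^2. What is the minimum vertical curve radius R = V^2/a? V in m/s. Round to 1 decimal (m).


Convert speed: V = 99 / 3.6 = 27.5 m/s
V^2 = 756.25 m^2/s^2
R_v = 756.25 / 0.3
R_v = 2520.8 m

2520.8


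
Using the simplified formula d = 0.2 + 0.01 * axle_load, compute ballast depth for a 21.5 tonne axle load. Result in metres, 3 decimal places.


d = 0.2 + 0.01 * 21.5
d = 0.2 + 0.215
d = 0.415 m

0.415


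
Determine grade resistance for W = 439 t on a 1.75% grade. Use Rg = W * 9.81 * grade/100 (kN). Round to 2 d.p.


Rg = W * 9.81 * grade / 100
Rg = 439 * 9.81 * 1.75 / 100
Rg = 4306.59 * 0.0175
Rg = 75.37 kN

75.37


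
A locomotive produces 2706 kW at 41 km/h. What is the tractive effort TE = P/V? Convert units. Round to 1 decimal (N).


Convert: P = 2706 kW = 2706000 W
V = 41 / 3.6 = 11.3889 m/s
TE = 2706000 / 11.3889
TE = 237600.0 N

237600.0


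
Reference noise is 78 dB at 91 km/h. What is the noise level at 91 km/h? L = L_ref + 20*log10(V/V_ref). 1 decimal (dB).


V/V_ref = 91 / 91 = 1.0
log10(1.0) = 0.0
20 * 0.0 = 0.0
L = 78 + 0.0 = 78.0 dB

78.0


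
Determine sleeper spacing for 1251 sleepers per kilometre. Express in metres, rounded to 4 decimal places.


Spacing = 1000 m / number of sleepers
Spacing = 1000 / 1251
Spacing = 0.7994 m

0.7994


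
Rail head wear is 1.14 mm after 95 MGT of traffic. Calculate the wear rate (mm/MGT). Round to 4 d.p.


Wear rate = total wear / cumulative tonnage
Rate = 1.14 / 95
Rate = 0.0120 mm/MGT

0.0120


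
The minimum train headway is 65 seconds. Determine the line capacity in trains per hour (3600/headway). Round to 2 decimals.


Capacity = 3600 / headway
Capacity = 3600 / 65
Capacity = 55.38 trains/hour

55.38


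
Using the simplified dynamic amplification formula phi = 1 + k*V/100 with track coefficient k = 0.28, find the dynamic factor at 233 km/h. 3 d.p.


phi = 1 + k * V / 100
phi = 1 + 0.28 * 233 / 100
phi = 1 + 0.6524
phi = 1.652

1.652


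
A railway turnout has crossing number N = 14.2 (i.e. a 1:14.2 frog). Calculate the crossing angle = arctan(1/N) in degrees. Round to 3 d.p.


1/N = 1/14.2 = 0.070423
angle = arctan(0.070423) = 0.070306 rad
angle = 0.070306 * 180/pi = 4.028 degrees

4.028


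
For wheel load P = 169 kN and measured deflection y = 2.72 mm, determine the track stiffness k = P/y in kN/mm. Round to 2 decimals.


Track stiffness k = P / y
k = 169 / 2.72
k = 62.13 kN/mm

62.13


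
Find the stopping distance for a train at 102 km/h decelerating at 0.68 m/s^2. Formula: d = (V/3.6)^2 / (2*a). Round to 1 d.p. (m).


Convert speed: V = 102 / 3.6 = 28.3333 m/s
V^2 = 802.7778
d = 802.7778 / (2 * 0.68)
d = 802.7778 / 1.36
d = 590.3 m

590.3


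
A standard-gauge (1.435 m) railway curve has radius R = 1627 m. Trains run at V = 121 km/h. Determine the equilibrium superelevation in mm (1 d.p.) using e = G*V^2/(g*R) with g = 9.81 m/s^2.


Convert speed: V = 121 / 3.6 = 33.6111 m/s
Apply formula: e = 1.435 * 33.6111^2 / (9.81 * 1627)
e = 1.435 * 1129.7068 / 15960.87
e = 0.101569 m = 101.6 mm

101.6


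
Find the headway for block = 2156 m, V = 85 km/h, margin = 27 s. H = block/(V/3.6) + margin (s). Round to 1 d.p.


V = 85 / 3.6 = 23.6111 m/s
Block traversal time = 2156 / 23.6111 = 91.3129 s
Headway = 91.3129 + 27
Headway = 118.3 s

118.3


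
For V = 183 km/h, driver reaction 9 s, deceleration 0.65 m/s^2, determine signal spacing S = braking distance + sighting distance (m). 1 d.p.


V = 183 / 3.6 = 50.8333 m/s
Braking distance = 50.8333^2 / (2*0.65) = 1987.7137 m
Sighting distance = 50.8333 * 9 = 457.5 m
S = 1987.7137 + 457.5 = 2445.2 m

2445.2


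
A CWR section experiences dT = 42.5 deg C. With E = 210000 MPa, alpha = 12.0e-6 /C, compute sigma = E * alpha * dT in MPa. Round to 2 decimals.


sigma = E * alpha * dT
sigma = 210000 * 12.0e-6 * 42.5
sigma = 2.52 * 42.5
sigma = 107.10 MPa

107.10


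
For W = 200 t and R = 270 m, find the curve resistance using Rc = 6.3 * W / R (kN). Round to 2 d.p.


Rc = 6.3 * W / R
Rc = 6.3 * 200 / 270
Rc = 1260.0 / 270
Rc = 4.67 kN

4.67


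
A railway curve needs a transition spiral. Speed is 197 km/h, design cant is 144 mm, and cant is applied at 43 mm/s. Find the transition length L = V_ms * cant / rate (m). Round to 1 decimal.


Convert speed: V = 197 / 3.6 = 54.7222 m/s
L = 54.7222 * 144 / 43
L = 7880.0 / 43
L = 183.3 m

183.3


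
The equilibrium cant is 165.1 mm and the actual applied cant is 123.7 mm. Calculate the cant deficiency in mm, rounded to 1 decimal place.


Cant deficiency = equilibrium cant - actual cant
CD = 165.1 - 123.7
CD = 41.4 mm

41.4


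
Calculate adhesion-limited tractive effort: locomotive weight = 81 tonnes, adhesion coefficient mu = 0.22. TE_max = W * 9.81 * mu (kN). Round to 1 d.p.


TE_max = W * g * mu
TE_max = 81 * 9.81 * 0.22
TE_max = 794.61 * 0.22
TE_max = 174.8 kN

174.8


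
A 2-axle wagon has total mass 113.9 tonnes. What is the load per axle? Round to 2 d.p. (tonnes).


Load per axle = total weight / number of axles
Load = 113.9 / 2
Load = 56.95 tonnes

56.95


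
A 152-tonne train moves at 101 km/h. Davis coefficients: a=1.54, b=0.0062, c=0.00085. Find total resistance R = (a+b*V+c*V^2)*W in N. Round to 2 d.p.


b*V = 0.0062 * 101 = 0.6262
c*V^2 = 0.00085 * 10201 = 8.67085
R_per_t = 1.54 + 0.6262 + 8.67085 = 10.83705 N/t
R_total = 10.83705 * 152 = 1647.23 N

1647.23


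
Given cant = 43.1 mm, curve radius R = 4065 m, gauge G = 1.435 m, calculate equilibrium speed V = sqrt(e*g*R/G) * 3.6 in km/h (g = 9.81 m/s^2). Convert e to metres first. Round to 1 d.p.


Convert cant: e = 43.1 mm = 0.0431 m
V_ms = sqrt(0.0431 * 9.81 * 4065 / 1.435)
V_ms = sqrt(1197.718965) = 34.6081 m/s
V = 34.6081 * 3.6 = 124.6 km/h

124.6


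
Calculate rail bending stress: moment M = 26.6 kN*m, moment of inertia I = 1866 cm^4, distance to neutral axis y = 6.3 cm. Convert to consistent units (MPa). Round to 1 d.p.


Convert units:
M = 26.6 kN*m = 26600000 N*mm
y = 6.3 cm = 63 mm
I = 1866 cm^4 = 18660000 mm^4
sigma = 26600000 * 63 / 18660000
sigma = 89.8 MPa

89.8


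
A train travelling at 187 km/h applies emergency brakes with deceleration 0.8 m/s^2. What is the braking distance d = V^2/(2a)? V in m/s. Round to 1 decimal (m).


Convert speed: V = 187 / 3.6 = 51.9444 m/s
V^2 = 2698.2253
d = 2698.2253 / (2 * 0.8)
d = 2698.2253 / 1.6
d = 1686.4 m

1686.4


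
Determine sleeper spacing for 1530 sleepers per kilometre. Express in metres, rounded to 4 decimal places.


Spacing = 1000 m / number of sleepers
Spacing = 1000 / 1530
Spacing = 0.6536 m

0.6536


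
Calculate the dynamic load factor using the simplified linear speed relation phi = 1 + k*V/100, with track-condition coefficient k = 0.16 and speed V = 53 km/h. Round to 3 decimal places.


phi = 1 + k * V / 100
phi = 1 + 0.16 * 53 / 100
phi = 1 + 0.0848
phi = 1.085

1.085


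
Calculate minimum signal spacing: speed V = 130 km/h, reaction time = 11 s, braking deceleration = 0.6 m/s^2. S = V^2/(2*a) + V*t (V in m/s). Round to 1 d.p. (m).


V = 130 / 3.6 = 36.1111 m/s
Braking distance = 36.1111^2 / (2*0.6) = 1086.677 m
Sighting distance = 36.1111 * 11 = 397.2222 m
S = 1086.677 + 397.2222 = 1483.9 m

1483.9


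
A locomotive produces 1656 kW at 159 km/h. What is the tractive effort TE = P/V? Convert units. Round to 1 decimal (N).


Convert: P = 1656 kW = 1656000 W
V = 159 / 3.6 = 44.1667 m/s
TE = 1656000 / 44.1667
TE = 37494.3 N

37494.3


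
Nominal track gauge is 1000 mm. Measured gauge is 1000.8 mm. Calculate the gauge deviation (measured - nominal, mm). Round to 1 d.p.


Deviation = measured - nominal
Deviation = 1000.8 - 1000
Deviation = 0.8 mm

0.8


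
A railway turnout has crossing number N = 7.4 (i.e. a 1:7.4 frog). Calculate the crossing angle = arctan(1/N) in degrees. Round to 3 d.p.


1/N = 1/7.4 = 0.135135
angle = arctan(0.135135) = 0.134321 rad
angle = 0.134321 * 180/pi = 7.696 degrees

7.696


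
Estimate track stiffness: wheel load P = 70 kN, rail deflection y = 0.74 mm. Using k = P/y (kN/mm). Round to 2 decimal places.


Track stiffness k = P / y
k = 70 / 0.74
k = 94.59 kN/mm

94.59


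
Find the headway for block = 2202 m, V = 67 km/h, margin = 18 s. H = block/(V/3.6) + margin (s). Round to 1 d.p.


V = 67 / 3.6 = 18.6111 m/s
Block traversal time = 2202 / 18.6111 = 118.3164 s
Headway = 118.3164 + 18
Headway = 136.3 s

136.3


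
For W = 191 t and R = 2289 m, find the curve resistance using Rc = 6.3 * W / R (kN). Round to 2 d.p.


Rc = 6.3 * W / R
Rc = 6.3 * 191 / 2289
Rc = 1203.3 / 2289
Rc = 0.53 kN

0.53


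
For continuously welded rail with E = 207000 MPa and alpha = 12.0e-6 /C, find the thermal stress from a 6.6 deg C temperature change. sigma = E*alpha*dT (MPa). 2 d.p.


sigma = E * alpha * dT
sigma = 207000 * 12.0e-6 * 6.6
sigma = 2.484 * 6.6
sigma = 16.39 MPa

16.39


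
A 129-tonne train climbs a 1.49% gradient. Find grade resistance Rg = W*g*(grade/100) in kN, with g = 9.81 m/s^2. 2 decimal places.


Rg = W * 9.81 * grade / 100
Rg = 129 * 9.81 * 1.49 / 100
Rg = 1265.49 * 0.0149
Rg = 18.86 kN

18.86


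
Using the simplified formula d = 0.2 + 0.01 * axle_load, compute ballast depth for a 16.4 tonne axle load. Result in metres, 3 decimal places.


d = 0.2 + 0.01 * 16.4
d = 0.2 + 0.164
d = 0.364 m

0.364


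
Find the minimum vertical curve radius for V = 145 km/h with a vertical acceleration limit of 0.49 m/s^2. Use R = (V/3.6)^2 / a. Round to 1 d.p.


Convert speed: V = 145 / 3.6 = 40.2778 m/s
V^2 = 1622.2994 m^2/s^2
R_v = 1622.2994 / 0.49
R_v = 3310.8 m

3310.8


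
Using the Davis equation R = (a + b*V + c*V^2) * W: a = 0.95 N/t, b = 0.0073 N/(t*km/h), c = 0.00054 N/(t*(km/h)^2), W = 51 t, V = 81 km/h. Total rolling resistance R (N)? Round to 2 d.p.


b*V = 0.0073 * 81 = 0.5913
c*V^2 = 0.00054 * 6561 = 3.54294
R_per_t = 0.95 + 0.5913 + 3.54294 = 5.08424 N/t
R_total = 5.08424 * 51 = 259.30 N

259.30


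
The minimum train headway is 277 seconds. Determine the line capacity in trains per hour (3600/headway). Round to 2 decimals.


Capacity = 3600 / headway
Capacity = 3600 / 277
Capacity = 13.00 trains/hour

13.00


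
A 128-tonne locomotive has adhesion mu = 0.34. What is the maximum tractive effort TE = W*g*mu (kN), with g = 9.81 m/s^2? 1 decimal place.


TE_max = W * g * mu
TE_max = 128 * 9.81 * 0.34
TE_max = 1255.68 * 0.34
TE_max = 426.9 kN

426.9


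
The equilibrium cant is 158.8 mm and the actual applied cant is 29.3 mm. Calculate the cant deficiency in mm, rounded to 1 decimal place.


Cant deficiency = equilibrium cant - actual cant
CD = 158.8 - 29.3
CD = 129.5 mm

129.5


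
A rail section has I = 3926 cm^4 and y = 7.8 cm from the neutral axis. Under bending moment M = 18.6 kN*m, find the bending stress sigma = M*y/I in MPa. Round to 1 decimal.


Convert units:
M = 18.6 kN*m = 18600000 N*mm
y = 7.8 cm = 78 mm
I = 3926 cm^4 = 39260000 mm^4
sigma = 18600000 * 78 / 39260000
sigma = 37.0 MPa

37.0


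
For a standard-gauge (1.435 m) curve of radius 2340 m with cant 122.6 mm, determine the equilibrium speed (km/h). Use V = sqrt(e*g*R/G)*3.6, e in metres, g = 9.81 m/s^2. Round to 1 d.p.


Convert cant: e = 122.6 mm = 0.1226 m
V_ms = sqrt(0.1226 * 9.81 * 2340 / 1.435)
V_ms = sqrt(1961.206997) = 44.2855 m/s
V = 44.2855 * 3.6 = 159.4 km/h

159.4


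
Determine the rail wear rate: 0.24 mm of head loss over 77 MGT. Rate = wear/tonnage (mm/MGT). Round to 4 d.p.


Wear rate = total wear / cumulative tonnage
Rate = 0.24 / 77
Rate = 0.0031 mm/MGT

0.0031


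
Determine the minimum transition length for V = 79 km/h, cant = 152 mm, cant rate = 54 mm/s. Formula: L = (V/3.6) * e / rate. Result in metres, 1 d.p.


Convert speed: V = 79 / 3.6 = 21.9444 m/s
L = 21.9444 * 152 / 54
L = 3335.5556 / 54
L = 61.8 m

61.8


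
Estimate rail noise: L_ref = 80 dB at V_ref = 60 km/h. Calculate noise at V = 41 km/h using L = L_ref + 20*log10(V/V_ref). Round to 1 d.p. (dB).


V/V_ref = 41 / 60 = 0.683333
log10(0.683333) = -0.165367
20 * -0.165367 = -3.3073
L = 80 + -3.3073 = 76.7 dB

76.7


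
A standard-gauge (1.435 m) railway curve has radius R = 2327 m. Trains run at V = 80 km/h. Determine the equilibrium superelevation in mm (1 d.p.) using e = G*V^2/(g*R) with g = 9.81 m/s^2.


Convert speed: V = 80 / 3.6 = 22.2222 m/s
Apply formula: e = 1.435 * 22.2222^2 / (9.81 * 2327)
e = 1.435 * 493.8272 / 22827.87
e = 0.031043 m = 31.0 mm

31.0


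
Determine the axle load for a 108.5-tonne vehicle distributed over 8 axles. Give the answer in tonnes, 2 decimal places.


Load per axle = total weight / number of axles
Load = 108.5 / 8
Load = 13.56 tonnes

13.56


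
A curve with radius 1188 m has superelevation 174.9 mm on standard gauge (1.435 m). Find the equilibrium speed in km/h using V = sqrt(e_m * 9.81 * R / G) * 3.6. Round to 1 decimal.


Convert cant: e = 174.9 mm = 0.1749 m
V_ms = sqrt(0.1749 * 9.81 * 1188 / 1.435)
V_ms = sqrt(1420.441514) = 37.6887 m/s
V = 37.6887 * 3.6 = 135.7 km/h

135.7


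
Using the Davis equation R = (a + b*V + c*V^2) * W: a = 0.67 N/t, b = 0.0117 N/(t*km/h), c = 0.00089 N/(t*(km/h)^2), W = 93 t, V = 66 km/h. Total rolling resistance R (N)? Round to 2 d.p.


b*V = 0.0117 * 66 = 0.7722
c*V^2 = 0.00089 * 4356 = 3.87684
R_per_t = 0.67 + 0.7722 + 3.87684 = 5.31904 N/t
R_total = 5.31904 * 93 = 494.67 N

494.67


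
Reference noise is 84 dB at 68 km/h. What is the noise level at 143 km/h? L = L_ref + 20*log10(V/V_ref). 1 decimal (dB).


V/V_ref = 143 / 68 = 2.102941
log10(2.102941) = 0.322827
20 * 0.322827 = 6.4565
L = 84 + 6.4565 = 90.5 dB

90.5


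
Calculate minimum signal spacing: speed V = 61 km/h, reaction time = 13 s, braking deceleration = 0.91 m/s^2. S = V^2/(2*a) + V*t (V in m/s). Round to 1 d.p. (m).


V = 61 / 3.6 = 16.9444 m/s
Braking distance = 16.9444^2 / (2*0.91) = 157.7551 m
Sighting distance = 16.9444 * 13 = 220.2778 m
S = 157.7551 + 220.2778 = 378.0 m

378.0


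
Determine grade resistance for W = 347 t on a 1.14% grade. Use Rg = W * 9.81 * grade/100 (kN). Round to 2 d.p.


Rg = W * 9.81 * grade / 100
Rg = 347 * 9.81 * 1.14 / 100
Rg = 3404.07 * 0.0114
Rg = 38.81 kN

38.81


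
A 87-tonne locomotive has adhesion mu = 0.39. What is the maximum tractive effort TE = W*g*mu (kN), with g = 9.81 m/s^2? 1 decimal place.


TE_max = W * g * mu
TE_max = 87 * 9.81 * 0.39
TE_max = 853.47 * 0.39
TE_max = 332.9 kN

332.9


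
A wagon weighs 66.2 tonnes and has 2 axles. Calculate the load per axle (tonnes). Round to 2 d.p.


Load per axle = total weight / number of axles
Load = 66.2 / 2
Load = 33.10 tonnes

33.10


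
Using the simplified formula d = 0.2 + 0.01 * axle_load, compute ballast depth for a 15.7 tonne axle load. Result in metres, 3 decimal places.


d = 0.2 + 0.01 * 15.7
d = 0.2 + 0.157
d = 0.357 m

0.357


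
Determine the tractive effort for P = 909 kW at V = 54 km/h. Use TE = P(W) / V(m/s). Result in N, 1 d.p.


Convert: P = 909 kW = 909000 W
V = 54 / 3.6 = 15.0 m/s
TE = 909000 / 15.0
TE = 60600.0 N

60600.0


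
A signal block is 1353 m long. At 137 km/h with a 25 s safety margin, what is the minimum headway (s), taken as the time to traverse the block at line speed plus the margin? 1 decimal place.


V = 137 / 3.6 = 38.0556 m/s
Block traversal time = 1353 / 38.0556 = 35.5533 s
Headway = 35.5533 + 25
Headway = 60.6 s

60.6


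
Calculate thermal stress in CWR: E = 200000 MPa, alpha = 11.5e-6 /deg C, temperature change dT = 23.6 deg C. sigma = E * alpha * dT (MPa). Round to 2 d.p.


sigma = E * alpha * dT
sigma = 200000 * 11.5e-6 * 23.6
sigma = 2.3 * 23.6
sigma = 54.28 MPa

54.28


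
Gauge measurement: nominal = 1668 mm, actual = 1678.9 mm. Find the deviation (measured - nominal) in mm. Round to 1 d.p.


Deviation = measured - nominal
Deviation = 1678.9 - 1668
Deviation = 10.9 mm

10.9


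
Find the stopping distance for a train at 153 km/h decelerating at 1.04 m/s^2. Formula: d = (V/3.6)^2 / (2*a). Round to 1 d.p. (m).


Convert speed: V = 153 / 3.6 = 42.5 m/s
V^2 = 1806.25
d = 1806.25 / (2 * 1.04)
d = 1806.25 / 2.08
d = 868.4 m

868.4


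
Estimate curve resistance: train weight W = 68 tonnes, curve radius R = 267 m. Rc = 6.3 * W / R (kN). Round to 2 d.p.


Rc = 6.3 * W / R
Rc = 6.3 * 68 / 267
Rc = 428.4 / 267
Rc = 1.60 kN

1.60


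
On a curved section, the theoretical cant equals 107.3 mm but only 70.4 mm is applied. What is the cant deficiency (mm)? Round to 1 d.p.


Cant deficiency = equilibrium cant - actual cant
CD = 107.3 - 70.4
CD = 36.9 mm

36.9


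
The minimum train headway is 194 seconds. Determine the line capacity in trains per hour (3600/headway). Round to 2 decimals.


Capacity = 3600 / headway
Capacity = 3600 / 194
Capacity = 18.56 trains/hour

18.56


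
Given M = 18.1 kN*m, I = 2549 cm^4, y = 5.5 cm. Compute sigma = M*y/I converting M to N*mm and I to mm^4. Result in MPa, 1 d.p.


Convert units:
M = 18.1 kN*m = 18100000 N*mm
y = 5.5 cm = 55 mm
I = 2549 cm^4 = 25490000 mm^4
sigma = 18100000 * 55 / 25490000
sigma = 39.1 MPa

39.1


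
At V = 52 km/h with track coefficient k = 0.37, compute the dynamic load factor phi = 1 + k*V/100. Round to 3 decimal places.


phi = 1 + k * V / 100
phi = 1 + 0.37 * 52 / 100
phi = 1 + 0.1924
phi = 1.192

1.192


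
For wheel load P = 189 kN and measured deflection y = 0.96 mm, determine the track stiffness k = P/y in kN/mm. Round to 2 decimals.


Track stiffness k = P / y
k = 189 / 0.96
k = 196.88 kN/mm

196.88


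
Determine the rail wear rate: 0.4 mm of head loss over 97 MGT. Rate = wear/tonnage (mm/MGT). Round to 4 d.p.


Wear rate = total wear / cumulative tonnage
Rate = 0.4 / 97
Rate = 0.0041 mm/MGT

0.0041


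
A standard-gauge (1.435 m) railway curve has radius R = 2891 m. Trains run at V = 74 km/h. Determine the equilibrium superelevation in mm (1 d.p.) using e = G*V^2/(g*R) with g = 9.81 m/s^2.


Convert speed: V = 74 / 3.6 = 20.5556 m/s
Apply formula: e = 1.435 * 20.5556^2 / (9.81 * 2891)
e = 1.435 * 422.5309 / 28360.71
e = 0.021379 m = 21.4 mm

21.4


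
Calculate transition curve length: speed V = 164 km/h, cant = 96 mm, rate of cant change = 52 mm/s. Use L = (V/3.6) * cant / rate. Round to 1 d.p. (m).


Convert speed: V = 164 / 3.6 = 45.5556 m/s
L = 45.5556 * 96 / 52
L = 4373.3333 / 52
L = 84.1 m

84.1


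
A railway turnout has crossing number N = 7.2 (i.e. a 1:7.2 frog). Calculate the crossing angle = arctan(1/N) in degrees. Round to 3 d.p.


1/N = 1/7.2 = 0.138889
angle = arctan(0.138889) = 0.138006 rad
angle = 0.138006 * 180/pi = 7.907 degrees

7.907


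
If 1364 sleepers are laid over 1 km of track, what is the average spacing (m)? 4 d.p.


Spacing = 1000 m / number of sleepers
Spacing = 1000 / 1364
Spacing = 0.7331 m

0.7331


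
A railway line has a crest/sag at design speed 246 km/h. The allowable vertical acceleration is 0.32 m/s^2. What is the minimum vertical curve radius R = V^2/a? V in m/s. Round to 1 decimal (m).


Convert speed: V = 246 / 3.6 = 68.3333 m/s
V^2 = 4669.4444 m^2/s^2
R_v = 4669.4444 / 0.32
R_v = 14592.0 m

14592.0


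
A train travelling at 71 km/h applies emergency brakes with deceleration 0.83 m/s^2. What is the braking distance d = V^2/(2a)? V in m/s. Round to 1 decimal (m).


Convert speed: V = 71 / 3.6 = 19.7222 m/s
V^2 = 388.966
d = 388.966 / (2 * 0.83)
d = 388.966 / 1.66
d = 234.3 m

234.3


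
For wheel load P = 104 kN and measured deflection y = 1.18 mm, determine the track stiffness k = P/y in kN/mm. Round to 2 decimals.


Track stiffness k = P / y
k = 104 / 1.18
k = 88.14 kN/mm

88.14


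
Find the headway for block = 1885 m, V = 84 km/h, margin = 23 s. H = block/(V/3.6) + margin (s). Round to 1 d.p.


V = 84 / 3.6 = 23.3333 m/s
Block traversal time = 1885 / 23.3333 = 80.7857 s
Headway = 80.7857 + 23
Headway = 103.8 s

103.8


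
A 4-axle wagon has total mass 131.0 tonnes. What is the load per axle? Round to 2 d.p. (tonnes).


Load per axle = total weight / number of axles
Load = 131.0 / 4
Load = 32.75 tonnes

32.75


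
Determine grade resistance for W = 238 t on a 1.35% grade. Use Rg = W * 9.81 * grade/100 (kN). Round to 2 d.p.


Rg = W * 9.81 * grade / 100
Rg = 238 * 9.81 * 1.35 / 100
Rg = 2334.78 * 0.0135
Rg = 31.52 kN

31.52


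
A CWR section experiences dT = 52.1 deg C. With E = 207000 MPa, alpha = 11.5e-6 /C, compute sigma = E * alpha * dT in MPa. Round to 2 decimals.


sigma = E * alpha * dT
sigma = 207000 * 11.5e-6 * 52.1
sigma = 2.3805 * 52.1
sigma = 124.02 MPa

124.02


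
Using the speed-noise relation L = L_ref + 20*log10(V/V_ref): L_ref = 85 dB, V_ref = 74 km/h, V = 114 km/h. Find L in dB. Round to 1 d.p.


V/V_ref = 114 / 74 = 1.540541
log10(1.540541) = 0.187673
20 * 0.187673 = 3.7535
L = 85 + 3.7535 = 88.8 dB

88.8


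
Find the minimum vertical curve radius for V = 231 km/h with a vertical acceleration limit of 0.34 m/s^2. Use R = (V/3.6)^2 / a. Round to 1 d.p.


Convert speed: V = 231 / 3.6 = 64.1667 m/s
V^2 = 4117.3611 m^2/s^2
R_v = 4117.3611 / 0.34
R_v = 12109.9 m

12109.9


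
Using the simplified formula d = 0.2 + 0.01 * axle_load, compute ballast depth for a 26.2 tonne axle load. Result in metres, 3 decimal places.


d = 0.2 + 0.01 * 26.2
d = 0.2 + 0.262
d = 0.462 m

0.462


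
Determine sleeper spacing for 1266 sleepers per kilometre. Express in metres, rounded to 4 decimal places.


Spacing = 1000 m / number of sleepers
Spacing = 1000 / 1266
Spacing = 0.7899 m

0.7899


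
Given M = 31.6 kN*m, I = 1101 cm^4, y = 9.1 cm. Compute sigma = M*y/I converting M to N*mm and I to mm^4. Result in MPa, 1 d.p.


Convert units:
M = 31.6 kN*m = 31600000 N*mm
y = 9.1 cm = 91 mm
I = 1101 cm^4 = 11010000 mm^4
sigma = 31600000 * 91 / 11010000
sigma = 261.2 MPa

261.2


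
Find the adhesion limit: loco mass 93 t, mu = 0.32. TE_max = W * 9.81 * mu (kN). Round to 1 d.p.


TE_max = W * g * mu
TE_max = 93 * 9.81 * 0.32
TE_max = 912.33 * 0.32
TE_max = 291.9 kN

291.9


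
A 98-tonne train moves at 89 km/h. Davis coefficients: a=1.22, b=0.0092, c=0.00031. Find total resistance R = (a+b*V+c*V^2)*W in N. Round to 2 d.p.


b*V = 0.0092 * 89 = 0.8188
c*V^2 = 0.00031 * 7921 = 2.45551
R_per_t = 1.22 + 0.8188 + 2.45551 = 4.49431 N/t
R_total = 4.49431 * 98 = 440.44 N

440.44


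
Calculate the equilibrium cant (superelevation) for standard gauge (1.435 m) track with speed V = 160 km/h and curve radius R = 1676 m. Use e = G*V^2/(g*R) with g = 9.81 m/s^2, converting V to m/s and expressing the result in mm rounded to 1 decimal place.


Convert speed: V = 160 / 3.6 = 44.4444 m/s
Apply formula: e = 1.435 * 44.4444^2 / (9.81 * 1676)
e = 1.435 * 1975.3086 / 16441.56
e = 0.172403 m = 172.4 mm

172.4


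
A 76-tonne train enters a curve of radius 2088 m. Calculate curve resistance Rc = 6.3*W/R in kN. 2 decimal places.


Rc = 6.3 * W / R
Rc = 6.3 * 76 / 2088
Rc = 478.8 / 2088
Rc = 0.23 kN

0.23


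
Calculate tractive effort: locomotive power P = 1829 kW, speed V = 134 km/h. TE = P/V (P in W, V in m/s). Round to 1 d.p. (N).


Convert: P = 1829 kW = 1829000 W
V = 134 / 3.6 = 37.2222 m/s
TE = 1829000 / 37.2222
TE = 49137.3 N

49137.3


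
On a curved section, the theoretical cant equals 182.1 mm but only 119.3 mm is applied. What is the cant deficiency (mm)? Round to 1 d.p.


Cant deficiency = equilibrium cant - actual cant
CD = 182.1 - 119.3
CD = 62.8 mm

62.8


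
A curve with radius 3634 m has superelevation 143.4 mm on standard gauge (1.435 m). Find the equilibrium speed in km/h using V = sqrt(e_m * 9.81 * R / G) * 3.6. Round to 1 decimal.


Convert cant: e = 143.4 mm = 0.1434 m
V_ms = sqrt(0.1434 * 9.81 * 3634 / 1.435)
V_ms = sqrt(3562.469711) = 59.6864 m/s
V = 59.6864 * 3.6 = 214.9 km/h

214.9


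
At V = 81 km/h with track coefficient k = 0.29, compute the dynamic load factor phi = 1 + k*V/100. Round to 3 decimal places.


phi = 1 + k * V / 100
phi = 1 + 0.29 * 81 / 100
phi = 1 + 0.2349
phi = 1.235

1.235


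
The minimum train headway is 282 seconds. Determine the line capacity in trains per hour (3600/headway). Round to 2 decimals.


Capacity = 3600 / headway
Capacity = 3600 / 282
Capacity = 12.77 trains/hour

12.77


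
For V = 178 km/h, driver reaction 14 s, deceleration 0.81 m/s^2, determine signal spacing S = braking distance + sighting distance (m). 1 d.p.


V = 178 / 3.6 = 49.4444 m/s
Braking distance = 49.4444^2 / (2*0.81) = 1509.1068 m
Sighting distance = 49.4444 * 14 = 692.2222 m
S = 1509.1068 + 692.2222 = 2201.3 m

2201.3


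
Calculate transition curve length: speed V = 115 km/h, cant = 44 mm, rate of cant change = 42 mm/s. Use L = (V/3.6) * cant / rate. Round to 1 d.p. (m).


Convert speed: V = 115 / 3.6 = 31.9444 m/s
L = 31.9444 * 44 / 42
L = 1405.5556 / 42
L = 33.5 m

33.5


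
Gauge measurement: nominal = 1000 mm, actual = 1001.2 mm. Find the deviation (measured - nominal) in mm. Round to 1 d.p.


Deviation = measured - nominal
Deviation = 1001.2 - 1000
Deviation = 1.2 mm

1.2


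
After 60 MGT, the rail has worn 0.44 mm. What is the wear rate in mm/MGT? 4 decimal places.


Wear rate = total wear / cumulative tonnage
Rate = 0.44 / 60
Rate = 0.0073 mm/MGT

0.0073


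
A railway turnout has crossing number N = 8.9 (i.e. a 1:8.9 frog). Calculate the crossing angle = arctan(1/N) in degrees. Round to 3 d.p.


1/N = 1/8.9 = 0.11236
angle = arctan(0.11236) = 0.11189 rad
angle = 0.11189 * 180/pi = 6.411 degrees

6.411


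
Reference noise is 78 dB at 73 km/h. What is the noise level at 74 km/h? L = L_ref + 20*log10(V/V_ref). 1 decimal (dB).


V/V_ref = 74 / 73 = 1.013699
log10(1.013699) = 0.005909
20 * 0.005909 = 0.1182
L = 78 + 0.1182 = 78.1 dB

78.1


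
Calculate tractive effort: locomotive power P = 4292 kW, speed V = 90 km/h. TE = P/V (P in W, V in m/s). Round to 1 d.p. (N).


Convert: P = 4292 kW = 4292000 W
V = 90 / 3.6 = 25.0 m/s
TE = 4292000 / 25.0
TE = 171680.0 N

171680.0


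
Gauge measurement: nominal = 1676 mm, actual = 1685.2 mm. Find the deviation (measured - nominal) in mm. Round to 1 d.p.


Deviation = measured - nominal
Deviation = 1685.2 - 1676
Deviation = 9.2 mm

9.2


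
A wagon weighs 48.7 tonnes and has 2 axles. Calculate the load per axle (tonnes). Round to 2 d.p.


Load per axle = total weight / number of axles
Load = 48.7 / 2
Load = 24.35 tonnes

24.35


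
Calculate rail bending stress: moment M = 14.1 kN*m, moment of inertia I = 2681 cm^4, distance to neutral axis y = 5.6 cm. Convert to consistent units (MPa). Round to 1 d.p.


Convert units:
M = 14.1 kN*m = 14100000 N*mm
y = 5.6 cm = 56 mm
I = 2681 cm^4 = 26810000 mm^4
sigma = 14100000 * 56 / 26810000
sigma = 29.5 MPa

29.5


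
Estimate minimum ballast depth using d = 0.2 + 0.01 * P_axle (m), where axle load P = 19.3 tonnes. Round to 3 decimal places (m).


d = 0.2 + 0.01 * 19.3
d = 0.2 + 0.193
d = 0.393 m

0.393


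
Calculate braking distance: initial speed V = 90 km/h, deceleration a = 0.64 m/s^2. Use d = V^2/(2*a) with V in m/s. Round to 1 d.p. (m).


Convert speed: V = 90 / 3.6 = 25.0 m/s
V^2 = 625.0
d = 625.0 / (2 * 0.64)
d = 625.0 / 1.28
d = 488.3 m

488.3


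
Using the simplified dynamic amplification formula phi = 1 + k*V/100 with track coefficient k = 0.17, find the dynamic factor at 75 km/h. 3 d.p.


phi = 1 + k * V / 100
phi = 1 + 0.17 * 75 / 100
phi = 1 + 0.1275
phi = 1.128

1.128


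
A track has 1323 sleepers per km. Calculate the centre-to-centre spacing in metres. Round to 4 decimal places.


Spacing = 1000 m / number of sleepers
Spacing = 1000 / 1323
Spacing = 0.7559 m

0.7559


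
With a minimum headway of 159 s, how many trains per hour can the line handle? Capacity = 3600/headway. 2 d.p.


Capacity = 3600 / headway
Capacity = 3600 / 159
Capacity = 22.64 trains/hour

22.64


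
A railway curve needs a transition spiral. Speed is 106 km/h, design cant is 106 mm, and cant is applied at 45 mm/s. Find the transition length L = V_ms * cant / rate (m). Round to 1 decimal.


Convert speed: V = 106 / 3.6 = 29.4444 m/s
L = 29.4444 * 106 / 45
L = 3121.1111 / 45
L = 69.4 m

69.4


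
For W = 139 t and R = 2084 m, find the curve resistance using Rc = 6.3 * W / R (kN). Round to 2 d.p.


Rc = 6.3 * W / R
Rc = 6.3 * 139 / 2084
Rc = 875.7 / 2084
Rc = 0.42 kN

0.42


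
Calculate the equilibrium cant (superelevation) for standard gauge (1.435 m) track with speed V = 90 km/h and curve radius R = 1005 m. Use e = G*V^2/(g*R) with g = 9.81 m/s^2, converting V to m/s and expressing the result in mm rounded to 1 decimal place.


Convert speed: V = 90 / 3.6 = 25.0 m/s
Apply formula: e = 1.435 * 25.0^2 / (9.81 * 1005)
e = 1.435 * 625.0 / 9859.05
e = 0.09097 m = 91.0 mm

91.0


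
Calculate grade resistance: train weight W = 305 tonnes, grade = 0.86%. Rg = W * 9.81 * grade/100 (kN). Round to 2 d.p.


Rg = W * 9.81 * grade / 100
Rg = 305 * 9.81 * 0.86 / 100
Rg = 2992.05 * 0.0086
Rg = 25.73 kN

25.73


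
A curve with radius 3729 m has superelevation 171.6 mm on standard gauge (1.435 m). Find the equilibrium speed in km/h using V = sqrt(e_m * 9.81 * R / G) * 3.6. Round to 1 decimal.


Convert cant: e = 171.6 mm = 0.1716 m
V_ms = sqrt(0.1716 * 9.81 * 3729 / 1.435)
V_ms = sqrt(4374.483403) = 66.1399 m/s
V = 66.1399 * 3.6 = 238.1 km/h

238.1


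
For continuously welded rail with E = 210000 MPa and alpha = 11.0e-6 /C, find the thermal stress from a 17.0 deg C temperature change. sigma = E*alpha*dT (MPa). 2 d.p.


sigma = E * alpha * dT
sigma = 210000 * 11.0e-6 * 17.0
sigma = 2.31 * 17.0
sigma = 39.27 MPa

39.27


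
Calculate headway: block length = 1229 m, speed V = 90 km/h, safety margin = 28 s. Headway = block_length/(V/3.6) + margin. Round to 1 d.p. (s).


V = 90 / 3.6 = 25.0 m/s
Block traversal time = 1229 / 25.0 = 49.16 s
Headway = 49.16 + 28
Headway = 77.2 s

77.2


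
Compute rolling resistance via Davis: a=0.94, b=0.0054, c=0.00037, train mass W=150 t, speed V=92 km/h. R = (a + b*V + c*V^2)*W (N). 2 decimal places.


b*V = 0.0054 * 92 = 0.4968
c*V^2 = 0.00037 * 8464 = 3.13168
R_per_t = 0.94 + 0.4968 + 3.13168 = 4.56848 N/t
R_total = 4.56848 * 150 = 685.27 N

685.27


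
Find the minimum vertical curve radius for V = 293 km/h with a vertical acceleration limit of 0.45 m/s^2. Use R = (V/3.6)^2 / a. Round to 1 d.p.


Convert speed: V = 293 / 3.6 = 81.3889 m/s
V^2 = 6624.1512 m^2/s^2
R_v = 6624.1512 / 0.45
R_v = 14720.3 m

14720.3


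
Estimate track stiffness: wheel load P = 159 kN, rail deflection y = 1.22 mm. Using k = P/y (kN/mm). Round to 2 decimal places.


Track stiffness k = P / y
k = 159 / 1.22
k = 130.33 kN/mm

130.33


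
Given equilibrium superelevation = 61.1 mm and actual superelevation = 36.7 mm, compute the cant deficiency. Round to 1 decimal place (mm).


Cant deficiency = equilibrium cant - actual cant
CD = 61.1 - 36.7
CD = 24.4 mm

24.4


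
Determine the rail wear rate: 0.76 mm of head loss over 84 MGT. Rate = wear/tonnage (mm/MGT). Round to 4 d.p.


Wear rate = total wear / cumulative tonnage
Rate = 0.76 / 84
Rate = 0.0090 mm/MGT

0.0090


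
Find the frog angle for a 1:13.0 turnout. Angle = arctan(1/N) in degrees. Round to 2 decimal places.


1/N = 1/13.0 = 0.076923
angle = arctan(0.076923) = 0.076772 rad
angle = 0.076772 * 180/pi = 4.40 degrees

4.40


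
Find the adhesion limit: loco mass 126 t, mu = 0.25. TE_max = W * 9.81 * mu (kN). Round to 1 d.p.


TE_max = W * g * mu
TE_max = 126 * 9.81 * 0.25
TE_max = 1236.06 * 0.25
TE_max = 309.0 kN

309.0


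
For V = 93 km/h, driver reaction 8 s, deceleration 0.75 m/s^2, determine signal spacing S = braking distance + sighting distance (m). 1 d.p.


V = 93 / 3.6 = 25.8333 m/s
Braking distance = 25.8333^2 / (2*0.75) = 444.9074 m
Sighting distance = 25.8333 * 8 = 206.6667 m
S = 444.9074 + 206.6667 = 651.6 m

651.6


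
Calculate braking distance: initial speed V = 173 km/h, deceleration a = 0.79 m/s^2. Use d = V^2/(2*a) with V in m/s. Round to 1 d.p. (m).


Convert speed: V = 173 / 3.6 = 48.0556 m/s
V^2 = 2309.3364
d = 2309.3364 / (2 * 0.79)
d = 2309.3364 / 1.58
d = 1461.6 m

1461.6


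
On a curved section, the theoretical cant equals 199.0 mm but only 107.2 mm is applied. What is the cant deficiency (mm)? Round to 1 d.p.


Cant deficiency = equilibrium cant - actual cant
CD = 199.0 - 107.2
CD = 91.8 mm

91.8


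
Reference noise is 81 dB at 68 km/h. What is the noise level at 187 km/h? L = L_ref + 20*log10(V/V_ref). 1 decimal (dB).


V/V_ref = 187 / 68 = 2.75
log10(2.75) = 0.439333
20 * 0.439333 = 8.7867
L = 81 + 8.7867 = 89.8 dB

89.8


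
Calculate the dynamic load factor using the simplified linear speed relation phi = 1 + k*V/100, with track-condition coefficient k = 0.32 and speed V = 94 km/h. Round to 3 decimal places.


phi = 1 + k * V / 100
phi = 1 + 0.32 * 94 / 100
phi = 1 + 0.3008
phi = 1.301

1.301


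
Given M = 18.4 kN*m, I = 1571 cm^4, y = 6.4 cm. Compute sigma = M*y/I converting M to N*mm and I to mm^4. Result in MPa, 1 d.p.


Convert units:
M = 18.4 kN*m = 18400000 N*mm
y = 6.4 cm = 64 mm
I = 1571 cm^4 = 15710000 mm^4
sigma = 18400000 * 64 / 15710000
sigma = 75.0 MPa

75.0


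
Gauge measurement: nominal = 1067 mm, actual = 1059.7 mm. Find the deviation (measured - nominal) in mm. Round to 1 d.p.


Deviation = measured - nominal
Deviation = 1059.7 - 1067
Deviation = -7.3 mm

-7.3


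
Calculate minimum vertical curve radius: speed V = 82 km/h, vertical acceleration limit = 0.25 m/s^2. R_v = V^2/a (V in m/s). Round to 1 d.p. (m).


Convert speed: V = 82 / 3.6 = 22.7778 m/s
V^2 = 518.8272 m^2/s^2
R_v = 518.8272 / 0.25
R_v = 2075.3 m

2075.3


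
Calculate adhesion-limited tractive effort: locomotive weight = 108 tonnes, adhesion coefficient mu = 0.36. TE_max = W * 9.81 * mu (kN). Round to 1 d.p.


TE_max = W * g * mu
TE_max = 108 * 9.81 * 0.36
TE_max = 1059.48 * 0.36
TE_max = 381.4 kN

381.4


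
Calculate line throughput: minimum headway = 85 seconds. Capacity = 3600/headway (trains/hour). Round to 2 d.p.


Capacity = 3600 / headway
Capacity = 3600 / 85
Capacity = 42.35 trains/hour

42.35


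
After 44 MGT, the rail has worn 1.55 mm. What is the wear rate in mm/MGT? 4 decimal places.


Wear rate = total wear / cumulative tonnage
Rate = 1.55 / 44
Rate = 0.0352 mm/MGT

0.0352


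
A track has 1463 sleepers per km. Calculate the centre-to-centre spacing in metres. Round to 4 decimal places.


Spacing = 1000 m / number of sleepers
Spacing = 1000 / 1463
Spacing = 0.6835 m

0.6835


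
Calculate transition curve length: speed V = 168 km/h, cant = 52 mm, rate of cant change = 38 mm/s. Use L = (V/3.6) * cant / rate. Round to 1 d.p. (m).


Convert speed: V = 168 / 3.6 = 46.6667 m/s
L = 46.6667 * 52 / 38
L = 2426.6667 / 38
L = 63.9 m

63.9


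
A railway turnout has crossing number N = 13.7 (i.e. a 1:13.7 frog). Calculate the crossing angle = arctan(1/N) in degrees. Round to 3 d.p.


1/N = 1/13.7 = 0.072993
angle = arctan(0.072993) = 0.072863 rad
angle = 0.072863 * 180/pi = 4.175 degrees

4.175


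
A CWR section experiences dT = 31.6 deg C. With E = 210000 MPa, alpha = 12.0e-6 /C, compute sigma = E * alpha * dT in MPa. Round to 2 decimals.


sigma = E * alpha * dT
sigma = 210000 * 12.0e-6 * 31.6
sigma = 2.52 * 31.6
sigma = 79.63 MPa

79.63


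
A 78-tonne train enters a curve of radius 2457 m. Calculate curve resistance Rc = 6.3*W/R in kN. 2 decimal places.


Rc = 6.3 * W / R
Rc = 6.3 * 78 / 2457
Rc = 491.4 / 2457
Rc = 0.20 kN

0.20


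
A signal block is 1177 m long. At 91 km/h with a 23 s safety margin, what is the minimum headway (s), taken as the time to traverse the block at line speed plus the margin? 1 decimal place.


V = 91 / 3.6 = 25.2778 m/s
Block traversal time = 1177 / 25.2778 = 46.5626 s
Headway = 46.5626 + 23
Headway = 69.6 s

69.6


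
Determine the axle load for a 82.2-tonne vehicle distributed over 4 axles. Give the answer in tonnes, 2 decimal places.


Load per axle = total weight / number of axles
Load = 82.2 / 4
Load = 20.55 tonnes

20.55


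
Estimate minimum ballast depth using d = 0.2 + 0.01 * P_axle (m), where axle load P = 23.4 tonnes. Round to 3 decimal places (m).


d = 0.2 + 0.01 * 23.4
d = 0.2 + 0.234
d = 0.434 m

0.434


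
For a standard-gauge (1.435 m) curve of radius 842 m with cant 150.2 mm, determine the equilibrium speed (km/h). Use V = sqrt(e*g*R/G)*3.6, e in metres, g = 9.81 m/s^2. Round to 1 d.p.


Convert cant: e = 150.2 mm = 0.1502 m
V_ms = sqrt(0.1502 * 9.81 * 842 / 1.435)
V_ms = sqrt(864.567947) = 29.4035 m/s
V = 29.4035 * 3.6 = 105.9 km/h

105.9


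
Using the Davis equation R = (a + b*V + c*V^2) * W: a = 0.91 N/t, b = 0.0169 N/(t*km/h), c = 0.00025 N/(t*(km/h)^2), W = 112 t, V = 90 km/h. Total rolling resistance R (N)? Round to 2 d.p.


b*V = 0.0169 * 90 = 1.521
c*V^2 = 0.00025 * 8100 = 2.025
R_per_t = 0.91 + 1.521 + 2.025 = 4.456 N/t
R_total = 4.456 * 112 = 499.07 N

499.07


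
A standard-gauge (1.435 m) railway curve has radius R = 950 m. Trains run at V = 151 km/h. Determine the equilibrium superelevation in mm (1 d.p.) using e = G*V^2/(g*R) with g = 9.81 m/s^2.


Convert speed: V = 151 / 3.6 = 41.9444 m/s
Apply formula: e = 1.435 * 41.9444^2 / (9.81 * 950)
e = 1.435 * 1759.3364 / 9319.5
e = 0.270899 m = 270.9 mm

270.9
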